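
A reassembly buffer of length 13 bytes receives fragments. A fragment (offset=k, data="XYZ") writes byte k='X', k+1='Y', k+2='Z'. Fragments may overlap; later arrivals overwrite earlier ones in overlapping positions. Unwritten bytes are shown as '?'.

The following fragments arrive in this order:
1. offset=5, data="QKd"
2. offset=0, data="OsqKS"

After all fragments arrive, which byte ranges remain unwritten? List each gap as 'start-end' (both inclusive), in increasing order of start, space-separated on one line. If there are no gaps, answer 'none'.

Answer: 8-12

Derivation:
Fragment 1: offset=5 len=3
Fragment 2: offset=0 len=5
Gaps: 8-12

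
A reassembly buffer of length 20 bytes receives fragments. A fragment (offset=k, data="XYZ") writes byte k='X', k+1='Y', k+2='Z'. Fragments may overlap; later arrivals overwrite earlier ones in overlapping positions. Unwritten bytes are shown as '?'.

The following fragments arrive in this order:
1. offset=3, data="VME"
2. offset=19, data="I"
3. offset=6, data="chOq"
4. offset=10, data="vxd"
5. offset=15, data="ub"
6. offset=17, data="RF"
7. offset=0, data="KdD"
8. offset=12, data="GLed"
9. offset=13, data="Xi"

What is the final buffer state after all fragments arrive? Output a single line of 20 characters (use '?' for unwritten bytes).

Answer: KdDVMEchOqvxGXidbRFI

Derivation:
Fragment 1: offset=3 data="VME" -> buffer=???VME??????????????
Fragment 2: offset=19 data="I" -> buffer=???VME?????????????I
Fragment 3: offset=6 data="chOq" -> buffer=???VMEchOq?????????I
Fragment 4: offset=10 data="vxd" -> buffer=???VMEchOqvxd??????I
Fragment 5: offset=15 data="ub" -> buffer=???VMEchOqvxd??ub??I
Fragment 6: offset=17 data="RF" -> buffer=???VMEchOqvxd??ubRFI
Fragment 7: offset=0 data="KdD" -> buffer=KdDVMEchOqvxd??ubRFI
Fragment 8: offset=12 data="GLed" -> buffer=KdDVMEchOqvxGLedbRFI
Fragment 9: offset=13 data="Xi" -> buffer=KdDVMEchOqvxGXidbRFI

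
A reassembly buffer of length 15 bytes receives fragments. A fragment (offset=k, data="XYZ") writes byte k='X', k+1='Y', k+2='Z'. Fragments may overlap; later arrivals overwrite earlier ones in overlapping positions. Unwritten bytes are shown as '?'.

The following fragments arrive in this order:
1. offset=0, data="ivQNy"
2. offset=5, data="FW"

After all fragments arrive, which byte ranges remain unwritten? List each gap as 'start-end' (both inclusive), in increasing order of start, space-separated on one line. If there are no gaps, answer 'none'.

Fragment 1: offset=0 len=5
Fragment 2: offset=5 len=2
Gaps: 7-14

Answer: 7-14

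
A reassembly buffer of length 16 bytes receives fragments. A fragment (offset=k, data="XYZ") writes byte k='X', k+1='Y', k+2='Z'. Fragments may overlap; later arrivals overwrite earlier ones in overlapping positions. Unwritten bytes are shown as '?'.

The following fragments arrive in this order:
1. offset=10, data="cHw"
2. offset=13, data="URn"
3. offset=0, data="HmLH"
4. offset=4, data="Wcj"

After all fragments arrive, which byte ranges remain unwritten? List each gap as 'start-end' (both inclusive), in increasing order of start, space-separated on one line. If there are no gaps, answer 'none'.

Fragment 1: offset=10 len=3
Fragment 2: offset=13 len=3
Fragment 3: offset=0 len=4
Fragment 4: offset=4 len=3
Gaps: 7-9

Answer: 7-9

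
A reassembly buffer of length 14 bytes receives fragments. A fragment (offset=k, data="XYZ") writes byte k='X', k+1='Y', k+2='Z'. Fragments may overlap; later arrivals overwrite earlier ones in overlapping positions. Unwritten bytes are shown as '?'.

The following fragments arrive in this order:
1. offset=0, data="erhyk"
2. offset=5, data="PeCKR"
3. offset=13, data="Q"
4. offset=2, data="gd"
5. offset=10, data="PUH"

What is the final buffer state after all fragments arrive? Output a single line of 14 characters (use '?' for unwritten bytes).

Fragment 1: offset=0 data="erhyk" -> buffer=erhyk?????????
Fragment 2: offset=5 data="PeCKR" -> buffer=erhykPeCKR????
Fragment 3: offset=13 data="Q" -> buffer=erhykPeCKR???Q
Fragment 4: offset=2 data="gd" -> buffer=ergdkPeCKR???Q
Fragment 5: offset=10 data="PUH" -> buffer=ergdkPeCKRPUHQ

Answer: ergdkPeCKRPUHQ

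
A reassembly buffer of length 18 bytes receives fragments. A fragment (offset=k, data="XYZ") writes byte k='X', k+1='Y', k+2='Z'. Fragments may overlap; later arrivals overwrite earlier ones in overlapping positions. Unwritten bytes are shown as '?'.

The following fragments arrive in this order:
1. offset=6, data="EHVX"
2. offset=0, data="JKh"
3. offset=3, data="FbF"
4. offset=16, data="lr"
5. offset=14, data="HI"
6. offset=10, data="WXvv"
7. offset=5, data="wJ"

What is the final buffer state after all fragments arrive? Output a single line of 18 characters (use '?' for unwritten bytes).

Answer: JKhFbwJHVXWXvvHIlr

Derivation:
Fragment 1: offset=6 data="EHVX" -> buffer=??????EHVX????????
Fragment 2: offset=0 data="JKh" -> buffer=JKh???EHVX????????
Fragment 3: offset=3 data="FbF" -> buffer=JKhFbFEHVX????????
Fragment 4: offset=16 data="lr" -> buffer=JKhFbFEHVX??????lr
Fragment 5: offset=14 data="HI" -> buffer=JKhFbFEHVX????HIlr
Fragment 6: offset=10 data="WXvv" -> buffer=JKhFbFEHVXWXvvHIlr
Fragment 7: offset=5 data="wJ" -> buffer=JKhFbwJHVXWXvvHIlr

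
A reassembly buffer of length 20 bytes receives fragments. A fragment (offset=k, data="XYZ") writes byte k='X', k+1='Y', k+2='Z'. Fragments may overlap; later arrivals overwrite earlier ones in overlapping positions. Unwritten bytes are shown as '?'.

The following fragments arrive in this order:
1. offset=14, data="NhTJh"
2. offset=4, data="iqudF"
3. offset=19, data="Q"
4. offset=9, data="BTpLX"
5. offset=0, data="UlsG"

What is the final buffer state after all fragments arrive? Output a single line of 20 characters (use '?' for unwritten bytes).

Fragment 1: offset=14 data="NhTJh" -> buffer=??????????????NhTJh?
Fragment 2: offset=4 data="iqudF" -> buffer=????iqudF?????NhTJh?
Fragment 3: offset=19 data="Q" -> buffer=????iqudF?????NhTJhQ
Fragment 4: offset=9 data="BTpLX" -> buffer=????iqudFBTpLXNhTJhQ
Fragment 5: offset=0 data="UlsG" -> buffer=UlsGiqudFBTpLXNhTJhQ

Answer: UlsGiqudFBTpLXNhTJhQ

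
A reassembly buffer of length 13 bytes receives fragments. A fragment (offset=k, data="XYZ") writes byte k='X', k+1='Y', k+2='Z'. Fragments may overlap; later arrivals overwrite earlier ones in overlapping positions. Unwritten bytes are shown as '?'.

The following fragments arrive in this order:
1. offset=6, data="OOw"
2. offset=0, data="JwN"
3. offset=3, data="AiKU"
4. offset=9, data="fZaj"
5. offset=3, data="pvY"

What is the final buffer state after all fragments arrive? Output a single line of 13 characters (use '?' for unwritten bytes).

Answer: JwNpvYUOwfZaj

Derivation:
Fragment 1: offset=6 data="OOw" -> buffer=??????OOw????
Fragment 2: offset=0 data="JwN" -> buffer=JwN???OOw????
Fragment 3: offset=3 data="AiKU" -> buffer=JwNAiKUOw????
Fragment 4: offset=9 data="fZaj" -> buffer=JwNAiKUOwfZaj
Fragment 5: offset=3 data="pvY" -> buffer=JwNpvYUOwfZaj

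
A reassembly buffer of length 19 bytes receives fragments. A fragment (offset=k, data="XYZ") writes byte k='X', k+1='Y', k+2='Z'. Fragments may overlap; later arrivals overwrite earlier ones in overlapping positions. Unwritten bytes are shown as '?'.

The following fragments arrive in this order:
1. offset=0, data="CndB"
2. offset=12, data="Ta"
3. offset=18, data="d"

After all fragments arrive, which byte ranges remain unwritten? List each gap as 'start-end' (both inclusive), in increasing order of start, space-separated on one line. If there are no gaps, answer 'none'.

Answer: 4-11 14-17

Derivation:
Fragment 1: offset=0 len=4
Fragment 2: offset=12 len=2
Fragment 3: offset=18 len=1
Gaps: 4-11 14-17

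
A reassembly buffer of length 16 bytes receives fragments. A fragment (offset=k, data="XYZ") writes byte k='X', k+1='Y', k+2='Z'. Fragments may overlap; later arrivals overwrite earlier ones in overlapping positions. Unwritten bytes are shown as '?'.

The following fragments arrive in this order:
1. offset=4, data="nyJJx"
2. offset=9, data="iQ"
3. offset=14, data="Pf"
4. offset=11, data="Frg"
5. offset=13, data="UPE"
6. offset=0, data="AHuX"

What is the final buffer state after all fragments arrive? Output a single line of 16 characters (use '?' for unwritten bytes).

Answer: AHuXnyJJxiQFrUPE

Derivation:
Fragment 1: offset=4 data="nyJJx" -> buffer=????nyJJx???????
Fragment 2: offset=9 data="iQ" -> buffer=????nyJJxiQ?????
Fragment 3: offset=14 data="Pf" -> buffer=????nyJJxiQ???Pf
Fragment 4: offset=11 data="Frg" -> buffer=????nyJJxiQFrgPf
Fragment 5: offset=13 data="UPE" -> buffer=????nyJJxiQFrUPE
Fragment 6: offset=0 data="AHuX" -> buffer=AHuXnyJJxiQFrUPE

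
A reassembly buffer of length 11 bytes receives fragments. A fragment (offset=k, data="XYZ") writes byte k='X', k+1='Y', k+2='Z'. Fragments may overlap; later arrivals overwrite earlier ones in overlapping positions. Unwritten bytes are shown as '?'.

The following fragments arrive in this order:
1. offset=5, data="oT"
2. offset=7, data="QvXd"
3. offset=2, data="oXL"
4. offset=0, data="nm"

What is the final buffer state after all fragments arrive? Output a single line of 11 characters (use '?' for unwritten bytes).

Fragment 1: offset=5 data="oT" -> buffer=?????oT????
Fragment 2: offset=7 data="QvXd" -> buffer=?????oTQvXd
Fragment 3: offset=2 data="oXL" -> buffer=??oXLoTQvXd
Fragment 4: offset=0 data="nm" -> buffer=nmoXLoTQvXd

Answer: nmoXLoTQvXd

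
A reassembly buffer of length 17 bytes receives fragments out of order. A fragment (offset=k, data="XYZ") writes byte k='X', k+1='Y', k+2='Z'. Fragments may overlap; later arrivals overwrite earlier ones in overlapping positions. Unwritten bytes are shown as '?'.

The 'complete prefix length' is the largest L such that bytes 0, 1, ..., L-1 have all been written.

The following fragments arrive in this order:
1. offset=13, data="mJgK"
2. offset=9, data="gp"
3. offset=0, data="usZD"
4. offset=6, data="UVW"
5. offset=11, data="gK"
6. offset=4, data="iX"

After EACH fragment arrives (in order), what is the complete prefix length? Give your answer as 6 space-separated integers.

Fragment 1: offset=13 data="mJgK" -> buffer=?????????????mJgK -> prefix_len=0
Fragment 2: offset=9 data="gp" -> buffer=?????????gp??mJgK -> prefix_len=0
Fragment 3: offset=0 data="usZD" -> buffer=usZD?????gp??mJgK -> prefix_len=4
Fragment 4: offset=6 data="UVW" -> buffer=usZD??UVWgp??mJgK -> prefix_len=4
Fragment 5: offset=11 data="gK" -> buffer=usZD??UVWgpgKmJgK -> prefix_len=4
Fragment 6: offset=4 data="iX" -> buffer=usZDiXUVWgpgKmJgK -> prefix_len=17

Answer: 0 0 4 4 4 17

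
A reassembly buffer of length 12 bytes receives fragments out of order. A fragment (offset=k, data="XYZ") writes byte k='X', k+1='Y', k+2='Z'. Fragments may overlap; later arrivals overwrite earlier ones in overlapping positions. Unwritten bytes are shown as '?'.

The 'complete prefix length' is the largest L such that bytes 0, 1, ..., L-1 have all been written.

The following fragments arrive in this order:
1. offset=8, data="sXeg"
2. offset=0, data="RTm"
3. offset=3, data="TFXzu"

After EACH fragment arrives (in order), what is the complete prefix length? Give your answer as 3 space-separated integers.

Fragment 1: offset=8 data="sXeg" -> buffer=????????sXeg -> prefix_len=0
Fragment 2: offset=0 data="RTm" -> buffer=RTm?????sXeg -> prefix_len=3
Fragment 3: offset=3 data="TFXzu" -> buffer=RTmTFXzusXeg -> prefix_len=12

Answer: 0 3 12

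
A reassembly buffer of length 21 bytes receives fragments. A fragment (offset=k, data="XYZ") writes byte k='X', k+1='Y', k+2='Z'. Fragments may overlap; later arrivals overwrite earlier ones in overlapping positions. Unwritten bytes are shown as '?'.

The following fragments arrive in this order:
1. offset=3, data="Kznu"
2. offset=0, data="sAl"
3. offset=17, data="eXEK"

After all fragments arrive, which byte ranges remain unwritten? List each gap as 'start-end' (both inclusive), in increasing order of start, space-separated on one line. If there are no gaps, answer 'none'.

Fragment 1: offset=3 len=4
Fragment 2: offset=0 len=3
Fragment 3: offset=17 len=4
Gaps: 7-16

Answer: 7-16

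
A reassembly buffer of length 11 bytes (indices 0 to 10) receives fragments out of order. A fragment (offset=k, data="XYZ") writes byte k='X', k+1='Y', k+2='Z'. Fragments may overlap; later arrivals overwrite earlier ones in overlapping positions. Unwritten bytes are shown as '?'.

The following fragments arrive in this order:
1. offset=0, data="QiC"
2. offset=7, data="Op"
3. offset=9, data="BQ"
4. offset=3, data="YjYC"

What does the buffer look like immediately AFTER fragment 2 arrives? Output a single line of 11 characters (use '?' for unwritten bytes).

Answer: QiC????Op??

Derivation:
Fragment 1: offset=0 data="QiC" -> buffer=QiC????????
Fragment 2: offset=7 data="Op" -> buffer=QiC????Op??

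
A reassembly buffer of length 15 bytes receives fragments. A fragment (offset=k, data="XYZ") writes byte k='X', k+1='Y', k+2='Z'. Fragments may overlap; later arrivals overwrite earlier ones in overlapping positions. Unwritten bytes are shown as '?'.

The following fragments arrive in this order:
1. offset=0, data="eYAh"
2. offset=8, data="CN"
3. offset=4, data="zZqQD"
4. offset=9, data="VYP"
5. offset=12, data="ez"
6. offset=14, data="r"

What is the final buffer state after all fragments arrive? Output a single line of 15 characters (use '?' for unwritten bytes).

Fragment 1: offset=0 data="eYAh" -> buffer=eYAh???????????
Fragment 2: offset=8 data="CN" -> buffer=eYAh????CN?????
Fragment 3: offset=4 data="zZqQD" -> buffer=eYAhzZqQDN?????
Fragment 4: offset=9 data="VYP" -> buffer=eYAhzZqQDVYP???
Fragment 5: offset=12 data="ez" -> buffer=eYAhzZqQDVYPez?
Fragment 6: offset=14 data="r" -> buffer=eYAhzZqQDVYPezr

Answer: eYAhzZqQDVYPezr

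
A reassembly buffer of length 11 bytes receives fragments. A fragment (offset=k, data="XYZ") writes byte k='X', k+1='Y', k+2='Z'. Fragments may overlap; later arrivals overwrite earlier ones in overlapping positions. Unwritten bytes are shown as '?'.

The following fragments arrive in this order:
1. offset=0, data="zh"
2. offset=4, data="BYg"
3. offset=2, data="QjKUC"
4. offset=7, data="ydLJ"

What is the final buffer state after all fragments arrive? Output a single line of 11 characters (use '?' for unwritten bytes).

Fragment 1: offset=0 data="zh" -> buffer=zh?????????
Fragment 2: offset=4 data="BYg" -> buffer=zh??BYg????
Fragment 3: offset=2 data="QjKUC" -> buffer=zhQjKUC????
Fragment 4: offset=7 data="ydLJ" -> buffer=zhQjKUCydLJ

Answer: zhQjKUCydLJ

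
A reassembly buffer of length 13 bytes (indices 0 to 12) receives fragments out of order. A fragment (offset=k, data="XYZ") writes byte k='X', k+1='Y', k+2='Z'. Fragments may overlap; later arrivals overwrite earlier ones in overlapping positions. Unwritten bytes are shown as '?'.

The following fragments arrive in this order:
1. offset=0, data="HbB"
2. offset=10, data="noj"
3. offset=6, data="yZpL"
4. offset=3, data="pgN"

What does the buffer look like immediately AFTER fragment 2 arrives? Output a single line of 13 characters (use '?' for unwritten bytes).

Fragment 1: offset=0 data="HbB" -> buffer=HbB??????????
Fragment 2: offset=10 data="noj" -> buffer=HbB???????noj

Answer: HbB???????noj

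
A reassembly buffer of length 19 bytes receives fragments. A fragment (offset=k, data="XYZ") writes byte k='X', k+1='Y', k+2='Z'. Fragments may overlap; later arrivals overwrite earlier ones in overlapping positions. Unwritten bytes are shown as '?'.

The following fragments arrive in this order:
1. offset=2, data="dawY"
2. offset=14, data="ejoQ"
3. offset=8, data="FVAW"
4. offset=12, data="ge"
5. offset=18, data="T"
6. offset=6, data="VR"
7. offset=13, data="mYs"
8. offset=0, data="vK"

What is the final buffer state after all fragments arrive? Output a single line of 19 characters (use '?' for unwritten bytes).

Fragment 1: offset=2 data="dawY" -> buffer=??dawY?????????????
Fragment 2: offset=14 data="ejoQ" -> buffer=??dawY????????ejoQ?
Fragment 3: offset=8 data="FVAW" -> buffer=??dawY??FVAW??ejoQ?
Fragment 4: offset=12 data="ge" -> buffer=??dawY??FVAWgeejoQ?
Fragment 5: offset=18 data="T" -> buffer=??dawY??FVAWgeejoQT
Fragment 6: offset=6 data="VR" -> buffer=??dawYVRFVAWgeejoQT
Fragment 7: offset=13 data="mYs" -> buffer=??dawYVRFVAWgmYsoQT
Fragment 8: offset=0 data="vK" -> buffer=vKdawYVRFVAWgmYsoQT

Answer: vKdawYVRFVAWgmYsoQT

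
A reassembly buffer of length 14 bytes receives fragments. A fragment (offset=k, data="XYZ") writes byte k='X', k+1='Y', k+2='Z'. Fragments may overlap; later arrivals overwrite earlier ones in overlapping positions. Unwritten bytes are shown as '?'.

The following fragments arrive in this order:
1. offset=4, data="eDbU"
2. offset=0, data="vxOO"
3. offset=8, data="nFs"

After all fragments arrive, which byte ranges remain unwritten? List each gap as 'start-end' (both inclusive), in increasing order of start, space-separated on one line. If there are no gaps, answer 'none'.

Answer: 11-13

Derivation:
Fragment 1: offset=4 len=4
Fragment 2: offset=0 len=4
Fragment 3: offset=8 len=3
Gaps: 11-13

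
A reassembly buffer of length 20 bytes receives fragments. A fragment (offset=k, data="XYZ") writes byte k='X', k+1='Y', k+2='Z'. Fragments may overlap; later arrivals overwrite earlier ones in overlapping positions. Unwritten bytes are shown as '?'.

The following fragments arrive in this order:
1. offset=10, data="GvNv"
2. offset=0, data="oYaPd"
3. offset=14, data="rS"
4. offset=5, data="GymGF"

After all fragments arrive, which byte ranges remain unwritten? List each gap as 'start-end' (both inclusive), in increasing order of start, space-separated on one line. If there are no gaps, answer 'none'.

Answer: 16-19

Derivation:
Fragment 1: offset=10 len=4
Fragment 2: offset=0 len=5
Fragment 3: offset=14 len=2
Fragment 4: offset=5 len=5
Gaps: 16-19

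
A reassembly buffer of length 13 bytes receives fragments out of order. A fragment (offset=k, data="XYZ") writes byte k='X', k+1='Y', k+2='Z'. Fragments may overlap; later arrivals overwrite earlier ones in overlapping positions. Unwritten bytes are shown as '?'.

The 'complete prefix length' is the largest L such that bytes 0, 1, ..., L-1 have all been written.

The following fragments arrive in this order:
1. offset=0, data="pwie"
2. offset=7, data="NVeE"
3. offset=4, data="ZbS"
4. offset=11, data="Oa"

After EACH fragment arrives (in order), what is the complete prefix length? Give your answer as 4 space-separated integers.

Fragment 1: offset=0 data="pwie" -> buffer=pwie????????? -> prefix_len=4
Fragment 2: offset=7 data="NVeE" -> buffer=pwie???NVeE?? -> prefix_len=4
Fragment 3: offset=4 data="ZbS" -> buffer=pwieZbSNVeE?? -> prefix_len=11
Fragment 4: offset=11 data="Oa" -> buffer=pwieZbSNVeEOa -> prefix_len=13

Answer: 4 4 11 13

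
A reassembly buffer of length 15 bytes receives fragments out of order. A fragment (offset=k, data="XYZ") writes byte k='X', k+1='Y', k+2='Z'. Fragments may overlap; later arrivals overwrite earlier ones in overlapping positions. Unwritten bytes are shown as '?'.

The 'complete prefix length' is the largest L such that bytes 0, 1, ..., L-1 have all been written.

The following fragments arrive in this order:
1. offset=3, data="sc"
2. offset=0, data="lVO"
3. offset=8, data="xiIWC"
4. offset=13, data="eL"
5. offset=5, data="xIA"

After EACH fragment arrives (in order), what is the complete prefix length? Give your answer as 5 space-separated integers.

Answer: 0 5 5 5 15

Derivation:
Fragment 1: offset=3 data="sc" -> buffer=???sc?????????? -> prefix_len=0
Fragment 2: offset=0 data="lVO" -> buffer=lVOsc?????????? -> prefix_len=5
Fragment 3: offset=8 data="xiIWC" -> buffer=lVOsc???xiIWC?? -> prefix_len=5
Fragment 4: offset=13 data="eL" -> buffer=lVOsc???xiIWCeL -> prefix_len=5
Fragment 5: offset=5 data="xIA" -> buffer=lVOscxIAxiIWCeL -> prefix_len=15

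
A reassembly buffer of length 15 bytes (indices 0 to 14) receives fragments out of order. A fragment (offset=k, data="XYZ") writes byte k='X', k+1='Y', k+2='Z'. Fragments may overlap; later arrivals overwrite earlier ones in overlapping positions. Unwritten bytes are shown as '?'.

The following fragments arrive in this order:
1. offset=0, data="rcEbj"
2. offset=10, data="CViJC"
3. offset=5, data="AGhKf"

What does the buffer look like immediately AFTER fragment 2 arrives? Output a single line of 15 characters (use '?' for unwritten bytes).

Fragment 1: offset=0 data="rcEbj" -> buffer=rcEbj??????????
Fragment 2: offset=10 data="CViJC" -> buffer=rcEbj?????CViJC

Answer: rcEbj?????CViJC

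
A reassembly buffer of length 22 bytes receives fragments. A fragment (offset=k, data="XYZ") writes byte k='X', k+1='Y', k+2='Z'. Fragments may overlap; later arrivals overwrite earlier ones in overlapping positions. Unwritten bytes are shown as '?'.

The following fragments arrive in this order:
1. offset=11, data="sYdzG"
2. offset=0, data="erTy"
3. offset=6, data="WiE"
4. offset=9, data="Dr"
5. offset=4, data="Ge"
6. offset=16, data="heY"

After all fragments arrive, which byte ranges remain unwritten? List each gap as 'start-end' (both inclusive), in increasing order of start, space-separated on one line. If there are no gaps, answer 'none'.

Answer: 19-21

Derivation:
Fragment 1: offset=11 len=5
Fragment 2: offset=0 len=4
Fragment 3: offset=6 len=3
Fragment 4: offset=9 len=2
Fragment 5: offset=4 len=2
Fragment 6: offset=16 len=3
Gaps: 19-21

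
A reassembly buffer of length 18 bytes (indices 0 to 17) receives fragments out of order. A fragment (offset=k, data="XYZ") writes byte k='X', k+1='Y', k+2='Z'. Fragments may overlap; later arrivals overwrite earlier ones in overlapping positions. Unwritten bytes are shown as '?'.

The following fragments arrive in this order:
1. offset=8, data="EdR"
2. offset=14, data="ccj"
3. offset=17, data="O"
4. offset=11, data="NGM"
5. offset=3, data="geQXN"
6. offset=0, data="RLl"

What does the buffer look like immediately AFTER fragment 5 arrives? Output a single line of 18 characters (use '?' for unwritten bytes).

Answer: ???geQXNEdRNGMccjO

Derivation:
Fragment 1: offset=8 data="EdR" -> buffer=????????EdR???????
Fragment 2: offset=14 data="ccj" -> buffer=????????EdR???ccj?
Fragment 3: offset=17 data="O" -> buffer=????????EdR???ccjO
Fragment 4: offset=11 data="NGM" -> buffer=????????EdRNGMccjO
Fragment 5: offset=3 data="geQXN" -> buffer=???geQXNEdRNGMccjO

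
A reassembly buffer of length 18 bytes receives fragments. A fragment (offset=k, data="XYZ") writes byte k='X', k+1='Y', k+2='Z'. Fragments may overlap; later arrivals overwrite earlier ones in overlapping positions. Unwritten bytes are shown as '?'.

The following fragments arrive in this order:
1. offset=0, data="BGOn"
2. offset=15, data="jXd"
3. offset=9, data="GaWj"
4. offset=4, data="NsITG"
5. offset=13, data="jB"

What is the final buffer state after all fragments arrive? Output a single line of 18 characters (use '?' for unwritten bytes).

Answer: BGOnNsITGGaWjjBjXd

Derivation:
Fragment 1: offset=0 data="BGOn" -> buffer=BGOn??????????????
Fragment 2: offset=15 data="jXd" -> buffer=BGOn???????????jXd
Fragment 3: offset=9 data="GaWj" -> buffer=BGOn?????GaWj??jXd
Fragment 4: offset=4 data="NsITG" -> buffer=BGOnNsITGGaWj??jXd
Fragment 5: offset=13 data="jB" -> buffer=BGOnNsITGGaWjjBjXd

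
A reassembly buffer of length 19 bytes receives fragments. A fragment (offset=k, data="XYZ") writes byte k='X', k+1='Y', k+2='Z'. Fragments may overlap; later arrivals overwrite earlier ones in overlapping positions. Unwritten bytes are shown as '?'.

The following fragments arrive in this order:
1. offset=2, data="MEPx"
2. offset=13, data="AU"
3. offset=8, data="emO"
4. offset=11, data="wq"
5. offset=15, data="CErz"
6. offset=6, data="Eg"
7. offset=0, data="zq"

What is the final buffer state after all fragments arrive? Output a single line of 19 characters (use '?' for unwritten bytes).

Answer: zqMEPxEgemOwqAUCErz

Derivation:
Fragment 1: offset=2 data="MEPx" -> buffer=??MEPx?????????????
Fragment 2: offset=13 data="AU" -> buffer=??MEPx???????AU????
Fragment 3: offset=8 data="emO" -> buffer=??MEPx??emO??AU????
Fragment 4: offset=11 data="wq" -> buffer=??MEPx??emOwqAU????
Fragment 5: offset=15 data="CErz" -> buffer=??MEPx??emOwqAUCErz
Fragment 6: offset=6 data="Eg" -> buffer=??MEPxEgemOwqAUCErz
Fragment 7: offset=0 data="zq" -> buffer=zqMEPxEgemOwqAUCErz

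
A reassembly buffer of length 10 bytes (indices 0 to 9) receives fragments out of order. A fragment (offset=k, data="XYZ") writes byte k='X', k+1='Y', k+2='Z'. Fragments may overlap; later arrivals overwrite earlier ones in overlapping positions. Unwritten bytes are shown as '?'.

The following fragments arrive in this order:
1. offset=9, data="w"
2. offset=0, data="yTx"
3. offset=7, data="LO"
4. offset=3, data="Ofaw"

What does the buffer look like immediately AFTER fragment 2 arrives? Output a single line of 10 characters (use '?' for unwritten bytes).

Answer: yTx??????w

Derivation:
Fragment 1: offset=9 data="w" -> buffer=?????????w
Fragment 2: offset=0 data="yTx" -> buffer=yTx??????w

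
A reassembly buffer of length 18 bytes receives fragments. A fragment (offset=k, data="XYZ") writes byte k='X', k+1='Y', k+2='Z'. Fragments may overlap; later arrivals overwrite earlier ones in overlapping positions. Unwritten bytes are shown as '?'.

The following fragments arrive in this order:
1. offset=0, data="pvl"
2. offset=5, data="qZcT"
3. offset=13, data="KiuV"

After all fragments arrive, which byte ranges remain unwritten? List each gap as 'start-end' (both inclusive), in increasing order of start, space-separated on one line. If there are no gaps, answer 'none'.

Answer: 3-4 9-12 17-17

Derivation:
Fragment 1: offset=0 len=3
Fragment 2: offset=5 len=4
Fragment 3: offset=13 len=4
Gaps: 3-4 9-12 17-17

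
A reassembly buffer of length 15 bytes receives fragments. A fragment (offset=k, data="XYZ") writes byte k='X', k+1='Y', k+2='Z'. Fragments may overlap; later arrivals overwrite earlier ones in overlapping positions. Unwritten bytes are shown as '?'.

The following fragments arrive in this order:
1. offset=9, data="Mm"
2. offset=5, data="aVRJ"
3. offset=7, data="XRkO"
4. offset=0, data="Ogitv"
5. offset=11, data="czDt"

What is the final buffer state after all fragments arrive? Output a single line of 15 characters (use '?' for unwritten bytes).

Answer: OgitvaVXRkOczDt

Derivation:
Fragment 1: offset=9 data="Mm" -> buffer=?????????Mm????
Fragment 2: offset=5 data="aVRJ" -> buffer=?????aVRJMm????
Fragment 3: offset=7 data="XRkO" -> buffer=?????aVXRkO????
Fragment 4: offset=0 data="Ogitv" -> buffer=OgitvaVXRkO????
Fragment 5: offset=11 data="czDt" -> buffer=OgitvaVXRkOczDt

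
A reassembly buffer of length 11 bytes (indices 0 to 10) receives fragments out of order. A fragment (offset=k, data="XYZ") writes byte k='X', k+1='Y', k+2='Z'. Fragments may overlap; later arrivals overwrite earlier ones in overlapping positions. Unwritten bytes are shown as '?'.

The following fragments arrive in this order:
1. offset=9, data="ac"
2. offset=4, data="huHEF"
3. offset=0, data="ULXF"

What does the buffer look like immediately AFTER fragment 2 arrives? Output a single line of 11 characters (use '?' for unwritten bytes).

Fragment 1: offset=9 data="ac" -> buffer=?????????ac
Fragment 2: offset=4 data="huHEF" -> buffer=????huHEFac

Answer: ????huHEFac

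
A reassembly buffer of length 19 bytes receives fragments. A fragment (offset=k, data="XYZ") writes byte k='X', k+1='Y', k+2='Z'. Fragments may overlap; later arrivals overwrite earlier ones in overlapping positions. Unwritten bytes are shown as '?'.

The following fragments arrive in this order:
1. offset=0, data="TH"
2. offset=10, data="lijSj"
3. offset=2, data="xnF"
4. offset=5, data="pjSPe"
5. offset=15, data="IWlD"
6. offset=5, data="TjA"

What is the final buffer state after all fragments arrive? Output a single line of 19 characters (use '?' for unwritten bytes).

Fragment 1: offset=0 data="TH" -> buffer=TH?????????????????
Fragment 2: offset=10 data="lijSj" -> buffer=TH????????lijSj????
Fragment 3: offset=2 data="xnF" -> buffer=THxnF?????lijSj????
Fragment 4: offset=5 data="pjSPe" -> buffer=THxnFpjSPelijSj????
Fragment 5: offset=15 data="IWlD" -> buffer=THxnFpjSPelijSjIWlD
Fragment 6: offset=5 data="TjA" -> buffer=THxnFTjAPelijSjIWlD

Answer: THxnFTjAPelijSjIWlD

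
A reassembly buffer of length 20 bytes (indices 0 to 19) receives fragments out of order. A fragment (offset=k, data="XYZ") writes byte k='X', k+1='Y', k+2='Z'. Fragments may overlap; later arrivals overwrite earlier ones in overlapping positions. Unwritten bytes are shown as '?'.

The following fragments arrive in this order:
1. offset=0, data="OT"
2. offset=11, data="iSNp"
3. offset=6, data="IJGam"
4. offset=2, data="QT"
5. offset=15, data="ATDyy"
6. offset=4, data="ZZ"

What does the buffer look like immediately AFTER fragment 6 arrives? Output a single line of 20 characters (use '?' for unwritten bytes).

Answer: OTQTZZIJGamiSNpATDyy

Derivation:
Fragment 1: offset=0 data="OT" -> buffer=OT??????????????????
Fragment 2: offset=11 data="iSNp" -> buffer=OT?????????iSNp?????
Fragment 3: offset=6 data="IJGam" -> buffer=OT????IJGamiSNp?????
Fragment 4: offset=2 data="QT" -> buffer=OTQT??IJGamiSNp?????
Fragment 5: offset=15 data="ATDyy" -> buffer=OTQT??IJGamiSNpATDyy
Fragment 6: offset=4 data="ZZ" -> buffer=OTQTZZIJGamiSNpATDyy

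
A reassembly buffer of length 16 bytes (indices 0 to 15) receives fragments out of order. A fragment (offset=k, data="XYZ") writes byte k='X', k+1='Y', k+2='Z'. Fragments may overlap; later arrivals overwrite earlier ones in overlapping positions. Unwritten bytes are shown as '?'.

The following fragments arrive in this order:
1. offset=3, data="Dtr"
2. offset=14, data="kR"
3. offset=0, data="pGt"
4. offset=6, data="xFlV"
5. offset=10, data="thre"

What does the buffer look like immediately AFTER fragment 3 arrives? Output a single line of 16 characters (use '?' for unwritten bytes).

Answer: pGtDtr????????kR

Derivation:
Fragment 1: offset=3 data="Dtr" -> buffer=???Dtr??????????
Fragment 2: offset=14 data="kR" -> buffer=???Dtr????????kR
Fragment 3: offset=0 data="pGt" -> buffer=pGtDtr????????kR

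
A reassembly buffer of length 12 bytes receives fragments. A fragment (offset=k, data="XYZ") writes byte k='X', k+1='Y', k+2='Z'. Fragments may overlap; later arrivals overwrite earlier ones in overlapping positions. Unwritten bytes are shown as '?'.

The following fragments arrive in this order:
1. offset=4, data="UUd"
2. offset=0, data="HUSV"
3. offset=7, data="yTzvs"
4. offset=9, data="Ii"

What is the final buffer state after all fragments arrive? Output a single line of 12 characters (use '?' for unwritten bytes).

Fragment 1: offset=4 data="UUd" -> buffer=????UUd?????
Fragment 2: offset=0 data="HUSV" -> buffer=HUSVUUd?????
Fragment 3: offset=7 data="yTzvs" -> buffer=HUSVUUdyTzvs
Fragment 4: offset=9 data="Ii" -> buffer=HUSVUUdyTIis

Answer: HUSVUUdyTIis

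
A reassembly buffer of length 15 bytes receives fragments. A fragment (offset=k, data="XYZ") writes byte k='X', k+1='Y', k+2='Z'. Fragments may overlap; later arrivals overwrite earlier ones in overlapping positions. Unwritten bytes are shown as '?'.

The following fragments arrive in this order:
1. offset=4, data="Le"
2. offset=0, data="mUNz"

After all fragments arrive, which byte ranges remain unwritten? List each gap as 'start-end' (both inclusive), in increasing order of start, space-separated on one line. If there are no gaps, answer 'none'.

Fragment 1: offset=4 len=2
Fragment 2: offset=0 len=4
Gaps: 6-14

Answer: 6-14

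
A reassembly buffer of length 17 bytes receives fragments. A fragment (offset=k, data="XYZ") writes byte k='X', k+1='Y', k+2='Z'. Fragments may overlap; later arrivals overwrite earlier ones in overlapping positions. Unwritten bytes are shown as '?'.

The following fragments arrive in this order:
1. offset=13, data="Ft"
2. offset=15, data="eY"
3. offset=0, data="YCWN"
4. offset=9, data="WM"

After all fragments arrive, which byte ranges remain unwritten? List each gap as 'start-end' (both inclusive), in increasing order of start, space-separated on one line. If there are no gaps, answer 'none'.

Fragment 1: offset=13 len=2
Fragment 2: offset=15 len=2
Fragment 3: offset=0 len=4
Fragment 4: offset=9 len=2
Gaps: 4-8 11-12

Answer: 4-8 11-12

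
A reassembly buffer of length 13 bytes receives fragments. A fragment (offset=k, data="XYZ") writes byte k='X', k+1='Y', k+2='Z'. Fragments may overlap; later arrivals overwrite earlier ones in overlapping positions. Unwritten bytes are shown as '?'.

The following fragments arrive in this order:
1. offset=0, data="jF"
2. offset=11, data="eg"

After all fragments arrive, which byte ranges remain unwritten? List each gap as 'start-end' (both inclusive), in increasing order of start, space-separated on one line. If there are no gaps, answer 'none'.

Answer: 2-10

Derivation:
Fragment 1: offset=0 len=2
Fragment 2: offset=11 len=2
Gaps: 2-10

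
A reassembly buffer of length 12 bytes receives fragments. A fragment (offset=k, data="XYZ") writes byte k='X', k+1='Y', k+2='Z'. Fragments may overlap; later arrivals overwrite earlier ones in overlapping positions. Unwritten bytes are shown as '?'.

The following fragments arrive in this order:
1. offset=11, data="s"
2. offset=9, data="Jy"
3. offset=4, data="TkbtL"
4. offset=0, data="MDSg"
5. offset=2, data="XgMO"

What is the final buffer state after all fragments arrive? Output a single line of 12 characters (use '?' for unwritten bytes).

Answer: MDXgMObtLJys

Derivation:
Fragment 1: offset=11 data="s" -> buffer=???????????s
Fragment 2: offset=9 data="Jy" -> buffer=?????????Jys
Fragment 3: offset=4 data="TkbtL" -> buffer=????TkbtLJys
Fragment 4: offset=0 data="MDSg" -> buffer=MDSgTkbtLJys
Fragment 5: offset=2 data="XgMO" -> buffer=MDXgMObtLJys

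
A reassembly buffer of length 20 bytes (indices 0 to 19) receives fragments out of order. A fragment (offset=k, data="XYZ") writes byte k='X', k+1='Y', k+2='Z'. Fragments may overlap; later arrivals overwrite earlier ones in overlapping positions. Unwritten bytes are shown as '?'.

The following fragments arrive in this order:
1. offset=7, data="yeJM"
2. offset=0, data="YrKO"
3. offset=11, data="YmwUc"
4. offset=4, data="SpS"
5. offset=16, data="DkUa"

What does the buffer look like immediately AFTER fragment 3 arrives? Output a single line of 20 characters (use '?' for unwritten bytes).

Answer: YrKO???yeJMYmwUc????

Derivation:
Fragment 1: offset=7 data="yeJM" -> buffer=???????yeJM?????????
Fragment 2: offset=0 data="YrKO" -> buffer=YrKO???yeJM?????????
Fragment 3: offset=11 data="YmwUc" -> buffer=YrKO???yeJMYmwUc????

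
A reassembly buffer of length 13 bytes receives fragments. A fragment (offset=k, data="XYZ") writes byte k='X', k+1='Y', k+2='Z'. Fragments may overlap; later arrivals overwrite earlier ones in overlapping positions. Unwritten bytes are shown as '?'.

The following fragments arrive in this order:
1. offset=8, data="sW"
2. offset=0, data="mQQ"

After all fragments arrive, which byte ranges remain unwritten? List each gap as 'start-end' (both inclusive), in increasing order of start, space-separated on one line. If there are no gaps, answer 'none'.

Answer: 3-7 10-12

Derivation:
Fragment 1: offset=8 len=2
Fragment 2: offset=0 len=3
Gaps: 3-7 10-12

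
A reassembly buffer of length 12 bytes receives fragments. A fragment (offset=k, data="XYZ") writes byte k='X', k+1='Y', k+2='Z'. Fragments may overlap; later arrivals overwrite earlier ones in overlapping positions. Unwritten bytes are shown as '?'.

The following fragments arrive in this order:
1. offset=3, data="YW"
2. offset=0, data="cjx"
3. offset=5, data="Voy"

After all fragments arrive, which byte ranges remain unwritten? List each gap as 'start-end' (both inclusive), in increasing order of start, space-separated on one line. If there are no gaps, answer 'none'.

Fragment 1: offset=3 len=2
Fragment 2: offset=0 len=3
Fragment 3: offset=5 len=3
Gaps: 8-11

Answer: 8-11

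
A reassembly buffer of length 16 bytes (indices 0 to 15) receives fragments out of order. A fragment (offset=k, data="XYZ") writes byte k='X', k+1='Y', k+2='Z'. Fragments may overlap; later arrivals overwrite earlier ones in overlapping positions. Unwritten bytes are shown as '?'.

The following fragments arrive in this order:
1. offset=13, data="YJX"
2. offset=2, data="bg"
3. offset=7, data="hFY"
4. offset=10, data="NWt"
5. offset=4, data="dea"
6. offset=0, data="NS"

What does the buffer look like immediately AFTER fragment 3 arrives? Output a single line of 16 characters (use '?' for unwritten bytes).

Answer: ??bg???hFY???YJX

Derivation:
Fragment 1: offset=13 data="YJX" -> buffer=?????????????YJX
Fragment 2: offset=2 data="bg" -> buffer=??bg?????????YJX
Fragment 3: offset=7 data="hFY" -> buffer=??bg???hFY???YJX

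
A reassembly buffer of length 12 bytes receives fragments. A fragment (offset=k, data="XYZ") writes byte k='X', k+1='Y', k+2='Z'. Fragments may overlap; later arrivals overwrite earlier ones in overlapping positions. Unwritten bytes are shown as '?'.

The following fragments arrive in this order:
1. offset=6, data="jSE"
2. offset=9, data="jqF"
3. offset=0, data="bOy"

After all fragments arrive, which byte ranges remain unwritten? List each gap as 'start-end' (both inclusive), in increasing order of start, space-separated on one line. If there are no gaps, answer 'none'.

Fragment 1: offset=6 len=3
Fragment 2: offset=9 len=3
Fragment 3: offset=0 len=3
Gaps: 3-5

Answer: 3-5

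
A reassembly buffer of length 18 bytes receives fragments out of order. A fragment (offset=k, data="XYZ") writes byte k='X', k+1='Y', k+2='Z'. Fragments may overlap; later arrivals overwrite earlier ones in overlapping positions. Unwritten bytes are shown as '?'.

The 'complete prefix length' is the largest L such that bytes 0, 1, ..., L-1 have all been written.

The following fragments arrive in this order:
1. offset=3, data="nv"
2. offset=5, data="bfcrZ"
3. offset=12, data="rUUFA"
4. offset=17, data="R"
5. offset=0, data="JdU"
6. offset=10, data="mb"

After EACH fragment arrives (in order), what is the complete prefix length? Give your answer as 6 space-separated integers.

Fragment 1: offset=3 data="nv" -> buffer=???nv????????????? -> prefix_len=0
Fragment 2: offset=5 data="bfcrZ" -> buffer=???nvbfcrZ???????? -> prefix_len=0
Fragment 3: offset=12 data="rUUFA" -> buffer=???nvbfcrZ??rUUFA? -> prefix_len=0
Fragment 4: offset=17 data="R" -> buffer=???nvbfcrZ??rUUFAR -> prefix_len=0
Fragment 5: offset=0 data="JdU" -> buffer=JdUnvbfcrZ??rUUFAR -> prefix_len=10
Fragment 6: offset=10 data="mb" -> buffer=JdUnvbfcrZmbrUUFAR -> prefix_len=18

Answer: 0 0 0 0 10 18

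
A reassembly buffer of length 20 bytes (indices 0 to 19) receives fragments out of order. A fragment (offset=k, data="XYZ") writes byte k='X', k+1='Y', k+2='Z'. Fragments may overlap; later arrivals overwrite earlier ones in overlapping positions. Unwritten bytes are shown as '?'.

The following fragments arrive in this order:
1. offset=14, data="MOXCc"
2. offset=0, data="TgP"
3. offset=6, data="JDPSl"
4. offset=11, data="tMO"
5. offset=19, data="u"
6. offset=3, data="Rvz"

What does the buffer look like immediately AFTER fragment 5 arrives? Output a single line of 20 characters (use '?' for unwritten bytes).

Fragment 1: offset=14 data="MOXCc" -> buffer=??????????????MOXCc?
Fragment 2: offset=0 data="TgP" -> buffer=TgP???????????MOXCc?
Fragment 3: offset=6 data="JDPSl" -> buffer=TgP???JDPSl???MOXCc?
Fragment 4: offset=11 data="tMO" -> buffer=TgP???JDPSltMOMOXCc?
Fragment 5: offset=19 data="u" -> buffer=TgP???JDPSltMOMOXCcu

Answer: TgP???JDPSltMOMOXCcu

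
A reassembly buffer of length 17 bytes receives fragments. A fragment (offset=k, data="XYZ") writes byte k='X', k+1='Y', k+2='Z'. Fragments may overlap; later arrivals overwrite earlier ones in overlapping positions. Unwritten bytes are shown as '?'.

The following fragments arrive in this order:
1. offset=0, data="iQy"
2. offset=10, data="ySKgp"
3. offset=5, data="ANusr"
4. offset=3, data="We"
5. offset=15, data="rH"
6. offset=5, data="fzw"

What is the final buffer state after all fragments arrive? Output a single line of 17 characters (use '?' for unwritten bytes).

Answer: iQyWefzwsrySKgprH

Derivation:
Fragment 1: offset=0 data="iQy" -> buffer=iQy??????????????
Fragment 2: offset=10 data="ySKgp" -> buffer=iQy???????ySKgp??
Fragment 3: offset=5 data="ANusr" -> buffer=iQy??ANusrySKgp??
Fragment 4: offset=3 data="We" -> buffer=iQyWeANusrySKgp??
Fragment 5: offset=15 data="rH" -> buffer=iQyWeANusrySKgprH
Fragment 6: offset=5 data="fzw" -> buffer=iQyWefzwsrySKgprH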